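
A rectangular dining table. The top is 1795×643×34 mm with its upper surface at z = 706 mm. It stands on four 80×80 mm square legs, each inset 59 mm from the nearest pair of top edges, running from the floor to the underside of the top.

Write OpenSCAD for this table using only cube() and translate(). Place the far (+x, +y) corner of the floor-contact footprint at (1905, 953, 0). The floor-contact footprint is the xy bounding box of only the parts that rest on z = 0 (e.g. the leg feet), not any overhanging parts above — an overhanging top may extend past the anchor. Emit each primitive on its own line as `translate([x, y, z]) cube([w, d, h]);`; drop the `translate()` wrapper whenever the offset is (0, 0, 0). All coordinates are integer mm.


// leg_h = 706 - 34 = 672
translate([169, 369, 672]) cube([1795, 643, 34]);
translate([228, 428, 0]) cube([80, 80, 672]);
translate([1825, 428, 0]) cube([80, 80, 672]);
translate([228, 873, 0]) cube([80, 80, 672]);
translate([1825, 873, 0]) cube([80, 80, 672]);


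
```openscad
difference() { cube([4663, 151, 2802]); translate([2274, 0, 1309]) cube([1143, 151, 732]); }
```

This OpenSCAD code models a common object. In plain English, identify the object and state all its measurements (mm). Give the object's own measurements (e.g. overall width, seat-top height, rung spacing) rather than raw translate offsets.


A wall 4663 mm long (x), 151 mm thick (y), 2802 mm tall, with a rectangular window opening cut through it. The opening is 1143 mm wide and 732 mm tall; its sill is at z = 1309 mm and its near (−x) edge is 2274 mm from the wall's −x end. The opening passes through the full wall thickness.


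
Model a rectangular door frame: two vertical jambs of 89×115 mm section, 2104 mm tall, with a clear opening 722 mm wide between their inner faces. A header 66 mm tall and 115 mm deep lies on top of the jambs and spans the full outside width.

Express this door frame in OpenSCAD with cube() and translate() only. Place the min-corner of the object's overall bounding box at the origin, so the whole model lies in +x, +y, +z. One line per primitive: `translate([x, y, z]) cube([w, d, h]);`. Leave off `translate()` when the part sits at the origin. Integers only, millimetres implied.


cube([89, 115, 2104]);
translate([811, 0, 0]) cube([89, 115, 2104]);
translate([0, 0, 2104]) cube([900, 115, 66]);


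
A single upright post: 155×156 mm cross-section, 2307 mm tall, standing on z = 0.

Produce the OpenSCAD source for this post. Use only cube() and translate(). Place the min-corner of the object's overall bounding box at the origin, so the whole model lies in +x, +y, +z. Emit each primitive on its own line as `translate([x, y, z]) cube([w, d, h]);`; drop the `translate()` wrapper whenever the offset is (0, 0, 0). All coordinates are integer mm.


cube([155, 156, 2307]);


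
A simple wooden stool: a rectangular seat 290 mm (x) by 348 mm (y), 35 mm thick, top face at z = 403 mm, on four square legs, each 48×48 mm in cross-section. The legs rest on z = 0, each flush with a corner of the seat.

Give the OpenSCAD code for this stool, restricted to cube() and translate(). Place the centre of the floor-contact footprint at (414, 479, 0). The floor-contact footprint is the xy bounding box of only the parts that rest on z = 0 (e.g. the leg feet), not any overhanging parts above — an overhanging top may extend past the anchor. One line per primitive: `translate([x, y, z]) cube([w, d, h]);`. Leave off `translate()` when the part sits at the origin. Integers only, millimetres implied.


translate([269, 305, 368]) cube([290, 348, 35]);
translate([269, 305, 0]) cube([48, 48, 368]);
translate([511, 305, 0]) cube([48, 48, 368]);
translate([269, 605, 0]) cube([48, 48, 368]);
translate([511, 605, 0]) cube([48, 48, 368]);


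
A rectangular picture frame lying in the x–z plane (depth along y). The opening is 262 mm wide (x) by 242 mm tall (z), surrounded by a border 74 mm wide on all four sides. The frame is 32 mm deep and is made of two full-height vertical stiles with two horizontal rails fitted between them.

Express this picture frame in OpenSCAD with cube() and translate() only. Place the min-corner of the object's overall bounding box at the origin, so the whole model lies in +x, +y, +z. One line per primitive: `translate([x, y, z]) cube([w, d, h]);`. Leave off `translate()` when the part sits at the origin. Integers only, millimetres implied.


cube([74, 32, 390]);
translate([336, 0, 0]) cube([74, 32, 390]);
translate([74, 0, 0]) cube([262, 32, 74]);
translate([74, 0, 316]) cube([262, 32, 74]);


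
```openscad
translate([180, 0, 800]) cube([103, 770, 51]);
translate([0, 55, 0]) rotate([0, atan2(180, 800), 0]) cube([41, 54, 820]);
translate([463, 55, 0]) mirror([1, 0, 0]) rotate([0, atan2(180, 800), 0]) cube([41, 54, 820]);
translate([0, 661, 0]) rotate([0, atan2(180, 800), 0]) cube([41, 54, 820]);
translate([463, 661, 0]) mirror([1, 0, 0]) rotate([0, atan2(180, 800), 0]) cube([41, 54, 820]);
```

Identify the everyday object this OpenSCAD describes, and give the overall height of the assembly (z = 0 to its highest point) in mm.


A sawhorse. The overall height is 851 mm.

A beam across two mirrored pairs of raked legs — a sawhorse. The beam's underside is at z = 800 (matching the legs' vertical rise in atan2(180, 800)) and the beam is 51 mm tall, so its top is at 800 + 51 = 851 mm. The raked legs top out at the beam's underside, so that is the highest point.


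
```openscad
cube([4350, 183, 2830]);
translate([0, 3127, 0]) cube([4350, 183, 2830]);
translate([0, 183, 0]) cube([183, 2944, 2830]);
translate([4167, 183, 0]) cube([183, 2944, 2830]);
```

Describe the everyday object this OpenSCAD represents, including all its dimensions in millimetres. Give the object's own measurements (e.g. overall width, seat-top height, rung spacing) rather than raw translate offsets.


The wall frame of a small rectangular building: four walls, each 2830 mm tall and 183 mm thick, enclosing a footprint 4350 mm (x) by 3310 mm (y) outside-to-outside, with no floor or roof. The front and back walls (the −y and +y sides) span the full width; the two side walls fit between them.


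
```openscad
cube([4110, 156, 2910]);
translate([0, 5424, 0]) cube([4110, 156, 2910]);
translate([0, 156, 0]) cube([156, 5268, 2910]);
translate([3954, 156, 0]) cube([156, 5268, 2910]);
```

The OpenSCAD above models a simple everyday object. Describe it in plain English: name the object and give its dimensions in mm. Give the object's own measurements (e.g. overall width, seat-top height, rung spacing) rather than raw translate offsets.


The wall frame of a small rectangular building: four walls, each 2910 mm tall and 156 mm thick, enclosing a footprint 4110 mm (x) by 5580 mm (y) outside-to-outside, with no floor or roof. The front and back walls (the −y and +y sides) span the full width; the two side walls fit between them.


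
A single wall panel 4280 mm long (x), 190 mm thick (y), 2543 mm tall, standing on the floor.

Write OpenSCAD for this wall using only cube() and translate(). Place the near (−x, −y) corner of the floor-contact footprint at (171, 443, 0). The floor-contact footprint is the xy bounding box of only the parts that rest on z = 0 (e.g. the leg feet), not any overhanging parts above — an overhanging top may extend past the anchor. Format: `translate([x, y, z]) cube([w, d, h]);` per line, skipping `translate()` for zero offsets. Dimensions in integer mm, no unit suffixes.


translate([171, 443, 0]) cube([4280, 190, 2543]);


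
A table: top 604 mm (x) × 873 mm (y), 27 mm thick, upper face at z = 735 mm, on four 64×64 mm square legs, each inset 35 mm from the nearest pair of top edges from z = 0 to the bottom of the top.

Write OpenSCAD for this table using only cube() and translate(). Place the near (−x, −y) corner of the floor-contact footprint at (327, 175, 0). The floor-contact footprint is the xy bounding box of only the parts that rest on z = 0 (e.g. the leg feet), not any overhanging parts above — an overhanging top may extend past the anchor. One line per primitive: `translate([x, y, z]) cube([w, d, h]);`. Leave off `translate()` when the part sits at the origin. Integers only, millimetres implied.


translate([292, 140, 708]) cube([604, 873, 27]);
translate([327, 175, 0]) cube([64, 64, 708]);
translate([797, 175, 0]) cube([64, 64, 708]);
translate([327, 914, 0]) cube([64, 64, 708]);
translate([797, 914, 0]) cube([64, 64, 708]);


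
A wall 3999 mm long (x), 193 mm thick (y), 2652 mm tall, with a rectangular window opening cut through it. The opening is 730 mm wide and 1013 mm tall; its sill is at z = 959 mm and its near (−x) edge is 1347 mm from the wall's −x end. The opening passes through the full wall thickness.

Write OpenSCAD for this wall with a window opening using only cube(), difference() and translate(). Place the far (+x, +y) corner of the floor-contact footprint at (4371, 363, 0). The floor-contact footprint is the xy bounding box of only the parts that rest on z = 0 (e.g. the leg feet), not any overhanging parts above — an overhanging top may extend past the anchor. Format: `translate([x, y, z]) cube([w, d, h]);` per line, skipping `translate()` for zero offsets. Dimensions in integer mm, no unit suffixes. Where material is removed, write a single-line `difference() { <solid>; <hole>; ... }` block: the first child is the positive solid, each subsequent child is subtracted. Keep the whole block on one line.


difference() { translate([372, 170, 0]) cube([3999, 193, 2652]); translate([1719, 170, 959]) cube([730, 193, 1013]); }


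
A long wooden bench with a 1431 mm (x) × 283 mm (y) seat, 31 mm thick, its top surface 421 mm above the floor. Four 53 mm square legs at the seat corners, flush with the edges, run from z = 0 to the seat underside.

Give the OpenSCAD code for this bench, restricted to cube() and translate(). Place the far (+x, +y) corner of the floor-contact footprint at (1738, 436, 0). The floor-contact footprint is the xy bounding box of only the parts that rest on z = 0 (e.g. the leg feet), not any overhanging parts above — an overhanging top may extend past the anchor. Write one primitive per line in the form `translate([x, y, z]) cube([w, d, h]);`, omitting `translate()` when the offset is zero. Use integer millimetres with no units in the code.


// leg_h = 421 − 31 = 390
translate([307, 153, 390]) cube([1431, 283, 31]);
translate([307, 153, 0]) cube([53, 53, 390]);
translate([307, 383, 0]) cube([53, 53, 390]);
translate([1685, 153, 0]) cube([53, 53, 390]);
translate([1685, 383, 0]) cube([53, 53, 390]);


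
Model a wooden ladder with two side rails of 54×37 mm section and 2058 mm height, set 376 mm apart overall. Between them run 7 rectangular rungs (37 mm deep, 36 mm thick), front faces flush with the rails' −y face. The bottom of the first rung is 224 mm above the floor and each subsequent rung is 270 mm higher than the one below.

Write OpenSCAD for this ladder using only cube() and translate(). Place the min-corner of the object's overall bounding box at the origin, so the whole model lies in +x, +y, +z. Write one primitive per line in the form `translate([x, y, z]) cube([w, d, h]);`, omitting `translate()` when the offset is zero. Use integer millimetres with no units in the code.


cube([54, 37, 2058]);
translate([322, 0, 0]) cube([54, 37, 2058]);
translate([54, 0, 224]) cube([268, 37, 36]);
translate([54, 0, 494]) cube([268, 37, 36]);
translate([54, 0, 764]) cube([268, 37, 36]);
translate([54, 0, 1034]) cube([268, 37, 36]);
translate([54, 0, 1304]) cube([268, 37, 36]);
translate([54, 0, 1574]) cube([268, 37, 36]);
translate([54, 0, 1844]) cube([268, 37, 36]);


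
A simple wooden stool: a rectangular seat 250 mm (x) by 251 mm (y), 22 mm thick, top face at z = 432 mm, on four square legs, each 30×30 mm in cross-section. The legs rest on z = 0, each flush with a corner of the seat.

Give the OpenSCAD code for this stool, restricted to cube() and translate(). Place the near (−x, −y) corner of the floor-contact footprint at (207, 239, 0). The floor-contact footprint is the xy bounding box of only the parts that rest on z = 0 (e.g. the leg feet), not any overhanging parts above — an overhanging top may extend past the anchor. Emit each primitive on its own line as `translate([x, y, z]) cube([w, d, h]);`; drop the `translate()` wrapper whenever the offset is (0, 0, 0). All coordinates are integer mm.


translate([207, 239, 410]) cube([250, 251, 22]);
translate([207, 239, 0]) cube([30, 30, 410]);
translate([427, 239, 0]) cube([30, 30, 410]);
translate([207, 460, 0]) cube([30, 30, 410]);
translate([427, 460, 0]) cube([30, 30, 410]);


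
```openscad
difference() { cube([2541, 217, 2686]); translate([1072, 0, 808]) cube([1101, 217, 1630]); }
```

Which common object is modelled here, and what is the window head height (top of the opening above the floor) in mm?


A wall with a window opening. The window head height is 2438 mm.

A wall with a rectangular opening subtracted — a window. Sill at z = 808, opening 1630 mm tall, so the head is at 808 + 1630 = 2438 mm.


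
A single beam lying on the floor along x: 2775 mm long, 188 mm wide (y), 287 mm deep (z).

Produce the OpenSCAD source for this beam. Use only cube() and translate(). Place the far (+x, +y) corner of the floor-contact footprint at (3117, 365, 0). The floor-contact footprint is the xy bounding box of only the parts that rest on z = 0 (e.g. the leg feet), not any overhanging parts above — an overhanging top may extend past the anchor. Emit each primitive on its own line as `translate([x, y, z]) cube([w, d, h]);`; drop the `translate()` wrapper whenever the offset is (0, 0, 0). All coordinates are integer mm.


translate([342, 177, 0]) cube([2775, 188, 287]);


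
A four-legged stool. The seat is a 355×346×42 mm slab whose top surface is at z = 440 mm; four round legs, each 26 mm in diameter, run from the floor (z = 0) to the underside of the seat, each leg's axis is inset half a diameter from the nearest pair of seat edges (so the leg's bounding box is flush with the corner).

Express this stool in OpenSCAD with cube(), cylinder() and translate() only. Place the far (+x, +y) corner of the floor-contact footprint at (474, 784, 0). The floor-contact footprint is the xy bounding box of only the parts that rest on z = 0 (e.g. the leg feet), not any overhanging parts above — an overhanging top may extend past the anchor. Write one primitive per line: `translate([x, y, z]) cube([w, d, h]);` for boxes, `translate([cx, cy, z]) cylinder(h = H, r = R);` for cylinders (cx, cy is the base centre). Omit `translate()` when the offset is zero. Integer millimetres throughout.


translate([119, 438, 398]) cube([355, 346, 42]);
translate([132, 451, 0]) cylinder(h = 398, r = 13);
translate([461, 451, 0]) cylinder(h = 398, r = 13);
translate([132, 771, 0]) cylinder(h = 398, r = 13);
translate([461, 771, 0]) cylinder(h = 398, r = 13);


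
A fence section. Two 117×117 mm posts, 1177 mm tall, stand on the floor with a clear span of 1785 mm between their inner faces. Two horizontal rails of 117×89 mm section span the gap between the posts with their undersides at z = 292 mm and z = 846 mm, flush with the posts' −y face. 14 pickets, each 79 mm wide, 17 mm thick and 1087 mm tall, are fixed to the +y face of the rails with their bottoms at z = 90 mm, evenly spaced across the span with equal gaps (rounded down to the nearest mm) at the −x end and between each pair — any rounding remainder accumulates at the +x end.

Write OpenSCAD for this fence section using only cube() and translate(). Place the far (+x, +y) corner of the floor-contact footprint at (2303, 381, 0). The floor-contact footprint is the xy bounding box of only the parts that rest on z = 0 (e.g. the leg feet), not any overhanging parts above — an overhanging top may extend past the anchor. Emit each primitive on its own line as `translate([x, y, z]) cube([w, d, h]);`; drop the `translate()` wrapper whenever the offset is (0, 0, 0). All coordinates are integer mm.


translate([284, 264, 0]) cube([117, 117, 1177]);
translate([2186, 264, 0]) cube([117, 117, 1177]);
translate([401, 264, 292]) cube([1785, 117, 89]);
translate([401, 264, 846]) cube([1785, 117, 89]);
translate([446, 381, 90]) cube([79, 17, 1087]);
translate([570, 381, 90]) cube([79, 17, 1087]);
translate([694, 381, 90]) cube([79, 17, 1087]);
translate([818, 381, 90]) cube([79, 17, 1087]);
translate([942, 381, 90]) cube([79, 17, 1087]);
translate([1066, 381, 90]) cube([79, 17, 1087]);
translate([1190, 381, 90]) cube([79, 17, 1087]);
translate([1314, 381, 90]) cube([79, 17, 1087]);
translate([1438, 381, 90]) cube([79, 17, 1087]);
translate([1562, 381, 90]) cube([79, 17, 1087]);
translate([1686, 381, 90]) cube([79, 17, 1087]);
translate([1810, 381, 90]) cube([79, 17, 1087]);
translate([1934, 381, 90]) cube([79, 17, 1087]);
translate([2058, 381, 90]) cube([79, 17, 1087]);


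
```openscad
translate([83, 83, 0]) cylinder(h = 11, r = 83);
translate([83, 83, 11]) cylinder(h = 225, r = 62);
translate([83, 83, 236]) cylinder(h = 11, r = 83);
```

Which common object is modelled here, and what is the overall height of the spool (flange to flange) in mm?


A spool. The overall height is 247 mm.

Three coaxial cylinders, large–small–large — a spool. Two 11 mm flanges and a 225 mm core give 11 + 225 + 11 = 247 mm.


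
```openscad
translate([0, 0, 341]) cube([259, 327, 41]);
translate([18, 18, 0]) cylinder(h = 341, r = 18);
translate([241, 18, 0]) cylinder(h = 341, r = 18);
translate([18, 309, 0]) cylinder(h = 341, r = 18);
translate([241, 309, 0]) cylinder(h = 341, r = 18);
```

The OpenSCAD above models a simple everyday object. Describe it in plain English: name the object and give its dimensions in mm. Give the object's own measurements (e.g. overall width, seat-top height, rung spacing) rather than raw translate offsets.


A four-legged stool. The seat is a 259×327×41 mm slab whose top surface is at z = 382 mm; four round legs, each 36 mm in diameter, run from the floor (z = 0) to the underside of the seat, each leg's axis is inset half a diameter from the nearest pair of seat edges (so the leg's bounding box is flush with the corner).


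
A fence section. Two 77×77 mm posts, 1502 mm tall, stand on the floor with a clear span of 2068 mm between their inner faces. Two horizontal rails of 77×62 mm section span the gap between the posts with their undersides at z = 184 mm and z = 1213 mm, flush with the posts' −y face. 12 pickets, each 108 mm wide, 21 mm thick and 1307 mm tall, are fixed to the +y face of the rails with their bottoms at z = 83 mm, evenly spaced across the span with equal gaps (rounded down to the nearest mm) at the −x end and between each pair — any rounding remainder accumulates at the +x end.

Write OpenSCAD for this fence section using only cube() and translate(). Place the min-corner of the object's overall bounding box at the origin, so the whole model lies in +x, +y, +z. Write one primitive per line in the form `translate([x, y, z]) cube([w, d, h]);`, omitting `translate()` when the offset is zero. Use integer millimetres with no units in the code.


cube([77, 77, 1502]);
translate([2145, 0, 0]) cube([77, 77, 1502]);
translate([77, 0, 184]) cube([2068, 77, 62]);
translate([77, 0, 1213]) cube([2068, 77, 62]);
translate([136, 77, 83]) cube([108, 21, 1307]);
translate([303, 77, 83]) cube([108, 21, 1307]);
translate([470, 77, 83]) cube([108, 21, 1307]);
translate([637, 77, 83]) cube([108, 21, 1307]);
translate([804, 77, 83]) cube([108, 21, 1307]);
translate([971, 77, 83]) cube([108, 21, 1307]);
translate([1138, 77, 83]) cube([108, 21, 1307]);
translate([1305, 77, 83]) cube([108, 21, 1307]);
translate([1472, 77, 83]) cube([108, 21, 1307]);
translate([1639, 77, 83]) cube([108, 21, 1307]);
translate([1806, 77, 83]) cube([108, 21, 1307]);
translate([1973, 77, 83]) cube([108, 21, 1307]);


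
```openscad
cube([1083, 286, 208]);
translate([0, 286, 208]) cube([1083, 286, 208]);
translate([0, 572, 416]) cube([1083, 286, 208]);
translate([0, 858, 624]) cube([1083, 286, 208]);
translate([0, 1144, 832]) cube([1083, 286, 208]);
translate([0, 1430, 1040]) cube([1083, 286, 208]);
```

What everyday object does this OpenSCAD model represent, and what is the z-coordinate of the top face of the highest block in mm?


A staircase. The total rise is 1248 mm.

6 identical blocks, each offset up and back from the previous — a staircase. Each step is 208 mm tall and there are 6 of them, so the total rise is 6 × 208 = 1248 mm.


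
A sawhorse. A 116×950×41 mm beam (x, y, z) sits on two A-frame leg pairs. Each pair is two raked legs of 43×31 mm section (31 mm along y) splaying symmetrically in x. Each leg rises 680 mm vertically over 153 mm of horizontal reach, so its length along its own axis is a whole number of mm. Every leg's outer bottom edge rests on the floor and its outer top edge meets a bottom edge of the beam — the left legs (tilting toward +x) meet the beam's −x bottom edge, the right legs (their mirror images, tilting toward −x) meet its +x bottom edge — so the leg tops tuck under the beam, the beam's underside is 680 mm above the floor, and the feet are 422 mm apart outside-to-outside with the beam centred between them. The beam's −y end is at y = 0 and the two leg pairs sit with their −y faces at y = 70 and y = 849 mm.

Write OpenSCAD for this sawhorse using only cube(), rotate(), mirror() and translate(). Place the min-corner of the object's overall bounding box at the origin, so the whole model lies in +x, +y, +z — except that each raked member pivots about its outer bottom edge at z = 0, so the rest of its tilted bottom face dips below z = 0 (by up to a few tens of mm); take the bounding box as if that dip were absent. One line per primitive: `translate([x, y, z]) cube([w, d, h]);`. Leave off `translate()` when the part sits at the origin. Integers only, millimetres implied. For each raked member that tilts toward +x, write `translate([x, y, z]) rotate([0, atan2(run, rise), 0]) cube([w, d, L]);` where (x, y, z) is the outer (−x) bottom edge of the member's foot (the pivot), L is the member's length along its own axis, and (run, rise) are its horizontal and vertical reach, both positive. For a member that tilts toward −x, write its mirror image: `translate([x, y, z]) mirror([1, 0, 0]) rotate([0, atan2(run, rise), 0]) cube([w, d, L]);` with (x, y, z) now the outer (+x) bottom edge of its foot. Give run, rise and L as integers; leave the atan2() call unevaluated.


translate([153, 0, 680]) cube([116, 950, 41]);
translate([0, 70, 0]) rotate([0, atan2(153, 680), 0]) cube([43, 31, 697]);
translate([422, 70, 0]) mirror([1, 0, 0]) rotate([0, atan2(153, 680), 0]) cube([43, 31, 697]);
translate([0, 849, 0]) rotate([0, atan2(153, 680), 0]) cube([43, 31, 697]);
translate([422, 849, 0]) mirror([1, 0, 0]) rotate([0, atan2(153, 680), 0]) cube([43, 31, 697]);


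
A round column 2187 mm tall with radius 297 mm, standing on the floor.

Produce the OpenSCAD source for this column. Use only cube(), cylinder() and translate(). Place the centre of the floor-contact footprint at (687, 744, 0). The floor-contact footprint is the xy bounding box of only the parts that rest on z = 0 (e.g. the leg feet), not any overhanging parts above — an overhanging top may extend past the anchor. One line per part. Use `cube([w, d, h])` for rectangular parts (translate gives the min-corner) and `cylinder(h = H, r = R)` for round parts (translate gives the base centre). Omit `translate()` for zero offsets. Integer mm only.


translate([687, 744, 0]) cylinder(h = 2187, r = 297);


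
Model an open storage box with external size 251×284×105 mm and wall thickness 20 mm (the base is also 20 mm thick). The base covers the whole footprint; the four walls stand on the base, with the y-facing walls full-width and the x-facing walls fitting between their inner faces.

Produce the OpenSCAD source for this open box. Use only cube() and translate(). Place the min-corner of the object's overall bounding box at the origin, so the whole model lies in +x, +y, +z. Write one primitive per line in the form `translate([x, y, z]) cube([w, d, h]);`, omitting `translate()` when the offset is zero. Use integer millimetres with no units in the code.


cube([251, 284, 20]);
translate([0, 0, 20]) cube([251, 20, 85]);
translate([0, 264, 20]) cube([251, 20, 85]);
translate([0, 20, 20]) cube([20, 244, 85]);
translate([231, 20, 20]) cube([20, 244, 85]);


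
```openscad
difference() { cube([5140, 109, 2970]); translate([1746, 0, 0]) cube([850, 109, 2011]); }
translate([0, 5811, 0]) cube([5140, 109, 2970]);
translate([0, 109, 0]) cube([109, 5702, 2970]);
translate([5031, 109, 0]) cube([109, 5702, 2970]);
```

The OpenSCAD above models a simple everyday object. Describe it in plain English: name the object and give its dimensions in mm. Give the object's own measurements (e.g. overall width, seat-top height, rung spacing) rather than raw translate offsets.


A single room: four walls, each 2970 mm tall and 109 mm thick, enclosing an outside footprint 5140×5920 mm (x × y), no floor or roof. The front and back walls (−y and +y sides) run the full x-width; the side walls fit between their inner faces. A door opening 850 mm wide and 2011 mm tall is cut through the front wall from the floor up, its −x edge 1746 mm from the wall's −x end.


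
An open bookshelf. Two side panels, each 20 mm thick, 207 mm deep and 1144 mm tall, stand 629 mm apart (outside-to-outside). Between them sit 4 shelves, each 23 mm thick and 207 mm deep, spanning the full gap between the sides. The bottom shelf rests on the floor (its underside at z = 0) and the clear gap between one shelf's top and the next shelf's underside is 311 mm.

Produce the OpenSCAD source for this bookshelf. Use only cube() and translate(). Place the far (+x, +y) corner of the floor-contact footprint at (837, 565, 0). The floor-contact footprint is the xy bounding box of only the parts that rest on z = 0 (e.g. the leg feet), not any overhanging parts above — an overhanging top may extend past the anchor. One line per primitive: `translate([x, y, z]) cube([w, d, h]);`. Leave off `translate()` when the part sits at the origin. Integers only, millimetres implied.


translate([208, 358, 0]) cube([20, 207, 1144]);
translate([817, 358, 0]) cube([20, 207, 1144]);
translate([228, 358, 0]) cube([589, 207, 23]);
translate([228, 358, 334]) cube([589, 207, 23]);
translate([228, 358, 668]) cube([589, 207, 23]);
translate([228, 358, 1002]) cube([589, 207, 23]);


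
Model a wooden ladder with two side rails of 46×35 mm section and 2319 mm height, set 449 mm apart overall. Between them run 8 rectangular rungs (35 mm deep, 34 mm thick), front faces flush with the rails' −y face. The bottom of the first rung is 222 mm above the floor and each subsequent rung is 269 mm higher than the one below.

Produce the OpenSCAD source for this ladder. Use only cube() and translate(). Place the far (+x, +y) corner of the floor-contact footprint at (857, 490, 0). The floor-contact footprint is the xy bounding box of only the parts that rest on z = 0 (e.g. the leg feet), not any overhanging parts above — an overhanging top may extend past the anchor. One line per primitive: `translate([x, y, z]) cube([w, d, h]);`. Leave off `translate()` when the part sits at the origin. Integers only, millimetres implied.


translate([408, 455, 0]) cube([46, 35, 2319]);
translate([811, 455, 0]) cube([46, 35, 2319]);
translate([454, 455, 222]) cube([357, 35, 34]);
translate([454, 455, 491]) cube([357, 35, 34]);
translate([454, 455, 760]) cube([357, 35, 34]);
translate([454, 455, 1029]) cube([357, 35, 34]);
translate([454, 455, 1298]) cube([357, 35, 34]);
translate([454, 455, 1567]) cube([357, 35, 34]);
translate([454, 455, 1836]) cube([357, 35, 34]);
translate([454, 455, 2105]) cube([357, 35, 34]);


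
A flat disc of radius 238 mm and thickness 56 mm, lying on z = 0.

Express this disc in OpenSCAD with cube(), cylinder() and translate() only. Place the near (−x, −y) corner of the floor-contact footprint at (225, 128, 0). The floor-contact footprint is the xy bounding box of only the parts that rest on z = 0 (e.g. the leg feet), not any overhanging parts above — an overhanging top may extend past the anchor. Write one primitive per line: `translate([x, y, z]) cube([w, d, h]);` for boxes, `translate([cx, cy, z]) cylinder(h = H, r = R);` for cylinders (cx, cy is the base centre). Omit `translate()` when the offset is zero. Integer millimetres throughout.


translate([463, 366, 0]) cylinder(h = 56, r = 238);


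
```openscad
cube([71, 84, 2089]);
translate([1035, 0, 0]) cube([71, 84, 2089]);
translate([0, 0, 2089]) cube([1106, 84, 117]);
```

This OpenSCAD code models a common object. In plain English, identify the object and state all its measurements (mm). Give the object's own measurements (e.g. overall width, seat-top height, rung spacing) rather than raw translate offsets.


A door frame. The clear opening is 964 mm wide and 2089 mm high. Two 71 mm wide jambs, 84 mm deep, stand either side of the opening from the floor to the top of the opening. A 117 mm thick head sits across the top of both jambs, spanning the full outside width of the frame.


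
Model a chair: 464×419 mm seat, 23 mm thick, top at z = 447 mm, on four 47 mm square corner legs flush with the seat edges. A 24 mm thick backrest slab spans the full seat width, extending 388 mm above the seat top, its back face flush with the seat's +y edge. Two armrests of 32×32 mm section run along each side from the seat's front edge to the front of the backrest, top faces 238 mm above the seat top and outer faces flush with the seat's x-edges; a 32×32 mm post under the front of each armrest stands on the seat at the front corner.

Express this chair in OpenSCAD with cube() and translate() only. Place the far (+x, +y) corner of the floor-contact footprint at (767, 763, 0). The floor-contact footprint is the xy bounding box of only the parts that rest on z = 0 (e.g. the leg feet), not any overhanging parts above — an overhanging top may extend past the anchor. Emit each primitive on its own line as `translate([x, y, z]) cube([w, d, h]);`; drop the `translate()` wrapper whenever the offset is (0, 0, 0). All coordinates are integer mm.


translate([303, 344, 424]) cube([464, 419, 23]);
translate([303, 344, 0]) cube([47, 47, 424]);
translate([720, 344, 0]) cube([47, 47, 424]);
translate([303, 716, 0]) cube([47, 47, 424]);
translate([720, 716, 0]) cube([47, 47, 424]);
translate([303, 739, 447]) cube([464, 24, 388]);
translate([303, 344, 653]) cube([32, 395, 32]);
translate([735, 344, 653]) cube([32, 395, 32]);
translate([303, 344, 447]) cube([32, 32, 206]);
translate([735, 344, 447]) cube([32, 32, 206]);


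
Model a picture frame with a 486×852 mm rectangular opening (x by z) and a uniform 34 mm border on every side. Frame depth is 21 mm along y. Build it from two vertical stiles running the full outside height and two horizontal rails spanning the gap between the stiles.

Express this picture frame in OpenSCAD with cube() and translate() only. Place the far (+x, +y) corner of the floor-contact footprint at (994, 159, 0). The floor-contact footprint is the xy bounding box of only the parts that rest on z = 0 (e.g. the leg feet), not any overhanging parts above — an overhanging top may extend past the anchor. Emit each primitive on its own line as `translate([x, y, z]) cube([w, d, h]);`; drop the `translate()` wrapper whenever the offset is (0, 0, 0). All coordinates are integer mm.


translate([440, 138, 0]) cube([34, 21, 920]);
translate([960, 138, 0]) cube([34, 21, 920]);
translate([474, 138, 0]) cube([486, 21, 34]);
translate([474, 138, 886]) cube([486, 21, 34]);


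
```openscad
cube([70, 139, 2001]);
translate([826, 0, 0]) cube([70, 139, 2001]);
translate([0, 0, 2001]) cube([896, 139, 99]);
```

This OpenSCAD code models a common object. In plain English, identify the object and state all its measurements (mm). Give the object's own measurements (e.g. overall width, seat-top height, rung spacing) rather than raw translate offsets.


A door frame. The clear opening is 756 mm wide and 2001 mm high. Two 70 mm wide jambs, 139 mm deep, stand either side of the opening from the floor to the top of the opening. A 99 mm thick head sits across the top of both jambs, spanning the full outside width of the frame.


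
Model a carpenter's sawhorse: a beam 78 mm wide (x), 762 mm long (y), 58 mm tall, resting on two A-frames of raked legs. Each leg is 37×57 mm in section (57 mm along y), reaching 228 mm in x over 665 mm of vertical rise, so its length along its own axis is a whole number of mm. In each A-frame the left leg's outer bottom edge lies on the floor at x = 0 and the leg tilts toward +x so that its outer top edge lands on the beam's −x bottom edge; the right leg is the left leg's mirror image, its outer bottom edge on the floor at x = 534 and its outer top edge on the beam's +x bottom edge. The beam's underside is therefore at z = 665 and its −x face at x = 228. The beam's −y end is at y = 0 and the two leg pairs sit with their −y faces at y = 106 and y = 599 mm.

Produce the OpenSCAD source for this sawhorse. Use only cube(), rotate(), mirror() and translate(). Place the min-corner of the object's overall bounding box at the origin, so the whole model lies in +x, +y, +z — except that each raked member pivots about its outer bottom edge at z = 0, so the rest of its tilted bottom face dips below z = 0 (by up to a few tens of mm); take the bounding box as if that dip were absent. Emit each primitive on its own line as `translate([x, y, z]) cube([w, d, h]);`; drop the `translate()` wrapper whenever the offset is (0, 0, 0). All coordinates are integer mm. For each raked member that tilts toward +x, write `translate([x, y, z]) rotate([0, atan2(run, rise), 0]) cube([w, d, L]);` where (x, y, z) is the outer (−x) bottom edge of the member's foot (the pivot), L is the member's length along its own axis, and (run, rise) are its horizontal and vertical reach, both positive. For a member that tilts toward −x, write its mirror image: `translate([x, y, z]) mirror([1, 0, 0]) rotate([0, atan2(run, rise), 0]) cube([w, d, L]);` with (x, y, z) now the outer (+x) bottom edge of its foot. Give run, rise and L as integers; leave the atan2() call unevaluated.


translate([228, 0, 665]) cube([78, 762, 58]);
translate([0, 106, 0]) rotate([0, atan2(228, 665), 0]) cube([37, 57, 703]);
translate([534, 106, 0]) mirror([1, 0, 0]) rotate([0, atan2(228, 665), 0]) cube([37, 57, 703]);
translate([0, 599, 0]) rotate([0, atan2(228, 665), 0]) cube([37, 57, 703]);
translate([534, 599, 0]) mirror([1, 0, 0]) rotate([0, atan2(228, 665), 0]) cube([37, 57, 703]);


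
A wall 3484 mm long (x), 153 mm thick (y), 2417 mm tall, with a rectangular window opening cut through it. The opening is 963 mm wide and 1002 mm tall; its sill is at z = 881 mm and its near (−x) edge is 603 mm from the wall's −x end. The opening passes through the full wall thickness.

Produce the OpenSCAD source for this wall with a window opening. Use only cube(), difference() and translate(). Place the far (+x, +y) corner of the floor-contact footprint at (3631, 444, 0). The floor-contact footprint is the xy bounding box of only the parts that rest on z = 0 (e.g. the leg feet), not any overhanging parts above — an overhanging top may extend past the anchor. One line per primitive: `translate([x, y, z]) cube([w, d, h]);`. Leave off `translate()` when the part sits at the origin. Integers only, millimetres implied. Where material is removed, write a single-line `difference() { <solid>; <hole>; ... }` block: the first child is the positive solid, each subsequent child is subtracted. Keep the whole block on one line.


difference() { translate([147, 291, 0]) cube([3484, 153, 2417]); translate([750, 291, 881]) cube([963, 153, 1002]); }


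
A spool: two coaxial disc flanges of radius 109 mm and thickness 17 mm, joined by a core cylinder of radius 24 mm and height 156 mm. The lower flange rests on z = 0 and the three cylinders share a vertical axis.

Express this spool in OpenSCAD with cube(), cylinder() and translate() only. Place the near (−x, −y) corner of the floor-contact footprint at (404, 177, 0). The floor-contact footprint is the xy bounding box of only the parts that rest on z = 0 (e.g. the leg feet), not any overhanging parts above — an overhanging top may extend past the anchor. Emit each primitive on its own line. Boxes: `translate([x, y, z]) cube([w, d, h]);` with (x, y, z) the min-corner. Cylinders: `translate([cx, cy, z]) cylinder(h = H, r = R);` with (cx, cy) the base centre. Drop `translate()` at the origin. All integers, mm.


translate([513, 286, 0]) cylinder(h = 17, r = 109);
translate([513, 286, 17]) cylinder(h = 156, r = 24);
translate([513, 286, 173]) cylinder(h = 17, r = 109);


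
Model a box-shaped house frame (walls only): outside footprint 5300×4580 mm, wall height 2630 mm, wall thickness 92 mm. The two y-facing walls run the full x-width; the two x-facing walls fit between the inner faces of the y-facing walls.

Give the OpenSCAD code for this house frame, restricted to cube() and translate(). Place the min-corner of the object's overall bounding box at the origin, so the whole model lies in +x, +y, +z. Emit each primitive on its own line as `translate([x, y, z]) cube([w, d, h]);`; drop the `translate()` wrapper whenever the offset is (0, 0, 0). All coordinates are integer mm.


cube([5300, 92, 2630]);
translate([0, 4488, 0]) cube([5300, 92, 2630]);
translate([0, 92, 0]) cube([92, 4396, 2630]);
translate([5208, 92, 0]) cube([92, 4396, 2630]);


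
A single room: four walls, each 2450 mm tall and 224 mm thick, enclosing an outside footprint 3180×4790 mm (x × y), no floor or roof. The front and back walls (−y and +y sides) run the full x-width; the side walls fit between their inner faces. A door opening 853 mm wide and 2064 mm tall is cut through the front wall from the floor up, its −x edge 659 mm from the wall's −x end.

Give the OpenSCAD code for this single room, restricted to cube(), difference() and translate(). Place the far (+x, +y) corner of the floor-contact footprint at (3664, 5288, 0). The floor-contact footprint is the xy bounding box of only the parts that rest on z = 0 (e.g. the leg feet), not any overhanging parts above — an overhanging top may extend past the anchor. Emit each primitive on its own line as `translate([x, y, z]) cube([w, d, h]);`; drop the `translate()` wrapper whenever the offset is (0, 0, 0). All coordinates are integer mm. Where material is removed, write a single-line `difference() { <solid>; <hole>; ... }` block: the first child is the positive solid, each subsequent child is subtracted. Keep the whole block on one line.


difference() { translate([484, 498, 0]) cube([3180, 224, 2450]); translate([1143, 498, 0]) cube([853, 224, 2064]); }
translate([484, 5064, 0]) cube([3180, 224, 2450]);
translate([484, 722, 0]) cube([224, 4342, 2450]);
translate([3440, 722, 0]) cube([224, 4342, 2450]);


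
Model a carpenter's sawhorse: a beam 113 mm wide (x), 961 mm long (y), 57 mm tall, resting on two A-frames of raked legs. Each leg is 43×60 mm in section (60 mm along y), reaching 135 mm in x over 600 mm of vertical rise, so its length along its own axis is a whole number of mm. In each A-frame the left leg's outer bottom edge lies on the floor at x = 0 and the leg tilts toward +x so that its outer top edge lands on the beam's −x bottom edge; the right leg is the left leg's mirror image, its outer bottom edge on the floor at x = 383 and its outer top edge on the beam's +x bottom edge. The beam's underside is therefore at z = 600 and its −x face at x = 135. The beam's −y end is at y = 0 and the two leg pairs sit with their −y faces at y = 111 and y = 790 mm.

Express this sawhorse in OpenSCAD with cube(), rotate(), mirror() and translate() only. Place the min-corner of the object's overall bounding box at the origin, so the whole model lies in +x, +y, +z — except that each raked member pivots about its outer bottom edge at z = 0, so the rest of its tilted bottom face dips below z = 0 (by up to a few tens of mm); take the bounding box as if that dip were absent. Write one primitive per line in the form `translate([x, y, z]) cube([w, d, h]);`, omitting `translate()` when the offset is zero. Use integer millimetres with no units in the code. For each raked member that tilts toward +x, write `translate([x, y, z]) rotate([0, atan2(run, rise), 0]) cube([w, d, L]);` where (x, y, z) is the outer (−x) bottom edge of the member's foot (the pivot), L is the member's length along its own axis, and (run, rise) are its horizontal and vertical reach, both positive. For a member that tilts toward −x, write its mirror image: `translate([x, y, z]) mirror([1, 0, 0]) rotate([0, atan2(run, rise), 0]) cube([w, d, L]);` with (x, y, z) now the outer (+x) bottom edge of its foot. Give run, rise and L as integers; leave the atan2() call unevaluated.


// leg length = √(135² + 600²) = 615
// right-leg outer foot x = 2·135 + 113 = 383
// beam min-corner = (135, 0, 600)
translate([135, 0, 600]) cube([113, 961, 57]);
translate([0, 111, 0]) rotate([0, atan2(135, 600), 0]) cube([43, 60, 615]);
translate([383, 111, 0]) mirror([1, 0, 0]) rotate([0, atan2(135, 600), 0]) cube([43, 60, 615]);
translate([0, 790, 0]) rotate([0, atan2(135, 600), 0]) cube([43, 60, 615]);
translate([383, 790, 0]) mirror([1, 0, 0]) rotate([0, atan2(135, 600), 0]) cube([43, 60, 615]);
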